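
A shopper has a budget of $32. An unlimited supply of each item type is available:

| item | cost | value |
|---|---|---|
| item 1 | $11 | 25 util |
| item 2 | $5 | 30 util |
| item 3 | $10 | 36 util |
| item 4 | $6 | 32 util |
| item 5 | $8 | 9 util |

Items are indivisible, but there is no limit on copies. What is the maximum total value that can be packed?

Best value-per-unit is item 2 at 30/5; filling with it alone gives 6×30 = 180.
Optimal mix: 4×item 2 + 2×item 4 → cost 32, value 184.

184 util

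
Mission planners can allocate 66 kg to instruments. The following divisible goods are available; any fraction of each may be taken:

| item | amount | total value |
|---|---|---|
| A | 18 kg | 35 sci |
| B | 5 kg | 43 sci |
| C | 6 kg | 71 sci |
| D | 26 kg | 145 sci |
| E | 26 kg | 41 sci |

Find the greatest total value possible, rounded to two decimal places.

Take in order of value per unit:
- C (71/6 per unit): all 6 → value 71, running total 71.00
- B (43/5 per unit): all 5 → value 43, running total 114.00
- D (145/26 per unit): all 26 → value 145, running total 259.00
- A (35/18 per unit): all 18 → value 35, running total 294.00
- E (41/26 per unit): 11 of 26 → value 11×41/26 = 17.3462, running total 311.35
Total 311.35.

311.35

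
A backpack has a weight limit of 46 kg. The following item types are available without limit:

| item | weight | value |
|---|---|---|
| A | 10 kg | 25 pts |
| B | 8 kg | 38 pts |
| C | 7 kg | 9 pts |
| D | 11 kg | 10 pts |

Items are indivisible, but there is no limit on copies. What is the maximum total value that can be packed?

Best value-per-unit is B at 38/8, and filling with it alone uses weight 5×8=40. No mix of the others beats 5×38 = 190.

190 pts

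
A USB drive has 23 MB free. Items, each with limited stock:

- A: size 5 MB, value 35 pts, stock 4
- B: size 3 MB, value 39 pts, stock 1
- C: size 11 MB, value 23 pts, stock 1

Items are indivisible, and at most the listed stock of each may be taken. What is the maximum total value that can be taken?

179 pts

Top feasible selections:
- 4×A + 1×B: size 23, value 179
- 3×A + 1×B: size 18, value 144
Best: 179 pts.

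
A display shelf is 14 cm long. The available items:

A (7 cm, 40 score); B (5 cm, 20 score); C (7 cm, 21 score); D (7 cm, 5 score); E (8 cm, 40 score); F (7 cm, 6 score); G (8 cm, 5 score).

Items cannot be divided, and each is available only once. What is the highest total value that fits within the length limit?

Check high-value combinations within 14 cm:
- A+C: length 7+7=14, value 40+21=61
- A+B: length 7+5=12, value 40+20=60
- B+E: length 5+8=13, value 20+40=60
- A+F: length 7+7=14, value 40+6=46
Best: 61 score.

61 score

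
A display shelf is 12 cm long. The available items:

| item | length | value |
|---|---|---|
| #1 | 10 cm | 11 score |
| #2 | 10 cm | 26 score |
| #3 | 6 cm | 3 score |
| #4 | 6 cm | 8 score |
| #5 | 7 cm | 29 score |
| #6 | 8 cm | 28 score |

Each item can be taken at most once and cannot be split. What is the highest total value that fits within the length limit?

This is a 0/1 knapsack; check combinations near the capacity.
- #5: length 7, value 29
- #6: length 8, value 28
- #2: length 10, value 26
- #1: length 10, value 11
Best: 29 score.

29 score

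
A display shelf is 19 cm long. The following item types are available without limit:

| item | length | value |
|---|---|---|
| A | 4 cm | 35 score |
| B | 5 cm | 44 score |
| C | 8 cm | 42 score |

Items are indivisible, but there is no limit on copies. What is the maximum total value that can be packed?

167 score

Best value-per-unit is B at 44/5; filling with it alone gives 3×44 = 132.
Optimal mix: 1×A + 3×B → length 19, value 167.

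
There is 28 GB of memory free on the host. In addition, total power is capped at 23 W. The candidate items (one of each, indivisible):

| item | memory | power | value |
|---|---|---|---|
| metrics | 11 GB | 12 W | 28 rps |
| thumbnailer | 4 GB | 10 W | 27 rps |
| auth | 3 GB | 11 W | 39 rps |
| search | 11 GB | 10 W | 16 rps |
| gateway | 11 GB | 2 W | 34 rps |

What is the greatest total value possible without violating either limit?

Feasible sets respecting both limits:
- thumbnailer+auth+gateway: memory 18, power 23, value 100
- auth+search+gateway: memory 25, power 23, value 89
- thumbnailer+search+gateway: memory 26, power 22, value 77
- auth+gateway: memory 14, power 13, value 73
Best: 100 rps.

100 rps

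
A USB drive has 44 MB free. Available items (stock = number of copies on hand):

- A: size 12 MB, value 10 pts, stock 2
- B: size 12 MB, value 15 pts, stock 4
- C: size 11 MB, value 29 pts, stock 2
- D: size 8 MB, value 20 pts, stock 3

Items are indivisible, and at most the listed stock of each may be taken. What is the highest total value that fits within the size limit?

98 pts

Top feasible selections:
- 2×C + 2×D: size 38, value 98
- 1×B + 2×C + 1×D: size 42, value 93
- 1×C + 3×D: size 35, value 89
- 1×A + 2×C + 1×D: size 42, value 88
Best: 98 pts.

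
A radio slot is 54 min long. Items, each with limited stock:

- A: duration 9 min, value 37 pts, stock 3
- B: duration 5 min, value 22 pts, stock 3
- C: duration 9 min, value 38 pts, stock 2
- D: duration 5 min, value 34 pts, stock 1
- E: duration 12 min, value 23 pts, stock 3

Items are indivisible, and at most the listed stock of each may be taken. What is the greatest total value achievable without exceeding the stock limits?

Best selections within duration 54 and stock limits:
- 2×A + 2×B + 2×C + 1×D: duration 51, value 228
- 3×A + 2×B + 1×C + 1×D: duration 51, value 227
- 3×A + 2×C + 1×D: duration 50, value 221
- 2×A + 3×B + 2×C: duration 51, value 216
Best: 228 pts.

228 pts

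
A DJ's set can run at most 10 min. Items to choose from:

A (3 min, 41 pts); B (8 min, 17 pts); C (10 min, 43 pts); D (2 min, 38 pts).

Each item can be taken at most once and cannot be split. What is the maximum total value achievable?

79 pts

Check high-value combinations within 10 min:
- A+D: duration 3+2=5, value 41+38=79
- B+D: duration 8+2=10, value 17+38=55
- C: duration 10, value 43
- A: duration 3, value 41
Best: 79 pts.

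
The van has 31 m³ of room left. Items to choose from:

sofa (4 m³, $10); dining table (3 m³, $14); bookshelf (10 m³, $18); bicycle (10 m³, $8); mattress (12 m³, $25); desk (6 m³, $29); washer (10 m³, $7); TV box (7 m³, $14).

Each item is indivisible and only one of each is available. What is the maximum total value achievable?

$86

Check high-value combinations within 31 m³:
- dining table+bookshelf+mattress+desk: volume 3+10+12+6=31, value 14+18+25+29=86
- sofa+dining table+bookshelf+desk+TV box: volume 4+3+10+6+7=30, value 10+14+18+29+14=85
- dining table+mattress+desk+TV box: volume 3+12+6+7=28, value 14+25+29+14=82
Best: $86.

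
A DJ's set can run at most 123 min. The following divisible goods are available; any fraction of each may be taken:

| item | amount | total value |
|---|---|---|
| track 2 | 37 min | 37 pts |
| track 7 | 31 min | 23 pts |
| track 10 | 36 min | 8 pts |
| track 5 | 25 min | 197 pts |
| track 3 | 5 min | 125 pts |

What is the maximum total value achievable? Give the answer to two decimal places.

387.56

Take in order of value per unit:
- track 3 (125/5 per unit): all 5 → value 125, running total 125.00
- track 5 (197/25 per unit): all 25 → value 197, running total 322.00
- track 2 (37/37 per unit): all 37 → value 37, running total 359.00
- track 7 (23/31 per unit): all 31 → value 23, running total 382.00
- track 10 (8/36 per unit): 25 of 36 → value 25×8/36 = 5.5556, running total 387.56
Total 387.56.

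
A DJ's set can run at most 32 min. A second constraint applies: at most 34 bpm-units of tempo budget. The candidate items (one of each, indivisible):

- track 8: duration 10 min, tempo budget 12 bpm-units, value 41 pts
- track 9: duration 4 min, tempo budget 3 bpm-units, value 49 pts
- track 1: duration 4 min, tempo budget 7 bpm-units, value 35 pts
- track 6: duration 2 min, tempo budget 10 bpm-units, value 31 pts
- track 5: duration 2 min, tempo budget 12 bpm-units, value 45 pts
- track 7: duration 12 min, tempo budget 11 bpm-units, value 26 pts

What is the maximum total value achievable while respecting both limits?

Feasible sets respecting both limits:
- track 8+track 9+track 1+track 5: duration 20, tempo budget 34, value 170
- track 9+track 1+track 6+track 5: duration 12, tempo budget 32, value 160
- track 8+track 9+track 1+track 6: duration 20, tempo budget 32, value 156
- track 9+track 1+track 5+track 7: duration 22, tempo budget 33, value 155
Best: 170 pts.

170 pts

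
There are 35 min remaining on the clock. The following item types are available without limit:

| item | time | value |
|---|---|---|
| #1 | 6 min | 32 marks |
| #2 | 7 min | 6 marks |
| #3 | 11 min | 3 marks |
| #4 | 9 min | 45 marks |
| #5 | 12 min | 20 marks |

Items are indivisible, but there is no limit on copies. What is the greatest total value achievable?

173 marks

Best value-per-unit is #1 at 32/6; filling with it alone gives 5×32 = 160.
Optimal mix: 4×#1 + 1×#4 → time 33, value 173.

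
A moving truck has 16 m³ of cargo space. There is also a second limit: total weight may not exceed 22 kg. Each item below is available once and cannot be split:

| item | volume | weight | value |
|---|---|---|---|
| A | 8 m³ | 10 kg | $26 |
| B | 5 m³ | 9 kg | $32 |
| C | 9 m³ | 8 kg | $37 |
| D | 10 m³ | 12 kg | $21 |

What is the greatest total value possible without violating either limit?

$69

Feasible sets respecting both limits:
- B+C: volume 14, weight 17, value 69
- A+B: volume 13, weight 19, value 58
- B+D: volume 15, weight 21, value 53
- C: volume 9, weight 8, value 37
Best: $69.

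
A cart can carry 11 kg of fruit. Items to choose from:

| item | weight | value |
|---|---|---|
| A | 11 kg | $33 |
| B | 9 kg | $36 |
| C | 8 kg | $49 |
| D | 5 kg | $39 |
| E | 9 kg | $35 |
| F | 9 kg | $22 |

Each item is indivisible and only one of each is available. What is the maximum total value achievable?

$49

Check high-value combinations within 11 kg:
- C: weight 8, value 49
- D: weight 5, value 39
- B: weight 9, value 36
- E: weight 9, value 35
Best: $49.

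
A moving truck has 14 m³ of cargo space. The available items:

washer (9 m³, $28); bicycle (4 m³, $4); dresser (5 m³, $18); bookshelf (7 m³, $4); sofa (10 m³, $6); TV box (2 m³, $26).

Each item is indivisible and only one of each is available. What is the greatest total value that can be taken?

$54

Check high-value combinations within 14 m³:
- washer+TV box: volume 9+2=11, value 28+26=54
- bicycle+dresser+TV box: volume 4+5+2=11, value 4+18+26=48
- dresser+bookshelf+TV box: volume 5+7+2=14, value 18+4+26=48
Best: $54.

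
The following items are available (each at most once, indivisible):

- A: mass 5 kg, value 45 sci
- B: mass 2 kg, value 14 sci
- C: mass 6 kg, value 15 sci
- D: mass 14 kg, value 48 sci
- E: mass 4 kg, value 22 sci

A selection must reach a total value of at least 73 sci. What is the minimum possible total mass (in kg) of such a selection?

11

Subsets with value ≥ 73, sorted by total mass:
- A+B+E: mass 11, value 81
- A+B+C: mass 13, value 74
Minimum mass: 11 kg.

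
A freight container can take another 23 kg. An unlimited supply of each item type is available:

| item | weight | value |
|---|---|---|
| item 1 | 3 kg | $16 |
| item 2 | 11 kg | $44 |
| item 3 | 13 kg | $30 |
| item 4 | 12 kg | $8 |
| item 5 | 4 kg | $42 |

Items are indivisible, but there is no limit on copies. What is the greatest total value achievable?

$226

Best value-per-unit is item 5 at 42/4; filling with it alone gives 5×42 = 210.
Optimal mix: 1×item 1 + 5×item 5 → weight 23, value 226.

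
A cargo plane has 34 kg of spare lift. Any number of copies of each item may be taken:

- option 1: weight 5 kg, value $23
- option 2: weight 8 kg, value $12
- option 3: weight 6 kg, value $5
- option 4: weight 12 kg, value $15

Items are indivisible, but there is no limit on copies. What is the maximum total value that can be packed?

Best value-per-unit is option 1 at 23/5, and filling with it alone uses weight 6×5=30. No mix of the others beats 6×23 = 138.

$138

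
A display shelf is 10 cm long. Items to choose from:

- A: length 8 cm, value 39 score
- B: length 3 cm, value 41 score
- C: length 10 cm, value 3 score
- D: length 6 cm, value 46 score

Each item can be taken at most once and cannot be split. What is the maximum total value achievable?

This is a 0/1 knapsack; check combinations near the capacity.
- B+D: length 3+6=9, value 41+46=87
- D: length 6, value 46
- B: length 3, value 41
- A: length 8, value 39
Best: 87 score.

87 score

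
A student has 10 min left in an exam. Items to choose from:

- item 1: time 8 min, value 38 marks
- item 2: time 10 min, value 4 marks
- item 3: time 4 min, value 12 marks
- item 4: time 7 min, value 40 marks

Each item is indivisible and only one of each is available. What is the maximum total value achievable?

Check high-value combinations within 10 min:
- item 4: time 7, value 40
- item 1: time 8, value 38
- item 3: time 4, value 12
Best: 40 marks.

40 marks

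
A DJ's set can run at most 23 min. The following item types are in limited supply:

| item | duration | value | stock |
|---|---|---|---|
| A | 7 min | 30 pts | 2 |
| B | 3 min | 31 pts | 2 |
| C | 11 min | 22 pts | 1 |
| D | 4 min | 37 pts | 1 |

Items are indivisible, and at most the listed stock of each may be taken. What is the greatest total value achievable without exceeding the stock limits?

Top feasible selections:
- 1×A + 2×B + 1×D: duration 17, value 129
- 2×A + 1×B + 1×D: duration 21, value 128
Best: 129 pts.

129 pts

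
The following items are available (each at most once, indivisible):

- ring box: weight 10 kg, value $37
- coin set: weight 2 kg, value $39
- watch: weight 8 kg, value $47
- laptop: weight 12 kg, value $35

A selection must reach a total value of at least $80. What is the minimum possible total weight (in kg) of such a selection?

10

Subsets with value ≥ 80, sorted by total weight:
- coin set+watch: weight 10, value 86
- ring box+watch: weight 18, value 84
- ring box+coin set+watch: weight 20, value 123
Minimum weight: 10 kg.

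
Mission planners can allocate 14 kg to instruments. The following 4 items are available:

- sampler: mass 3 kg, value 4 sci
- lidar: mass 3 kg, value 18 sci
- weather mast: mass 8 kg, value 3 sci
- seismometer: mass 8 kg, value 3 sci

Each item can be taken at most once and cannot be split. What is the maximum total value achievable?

This is a 0/1 knapsack; check combinations near the capacity.
- sampler+lidar+weather mast: mass 3+3+8=14, value 4+18+3=25
- sampler+lidar+seismometer: mass 3+3+8=14, value 4+18+3=25
- sampler+lidar: mass 3+3=6, value 4+18=22
- lidar+weather mast: mass 3+8=11, value 18+3=21
Best: 25 sci.

25 sci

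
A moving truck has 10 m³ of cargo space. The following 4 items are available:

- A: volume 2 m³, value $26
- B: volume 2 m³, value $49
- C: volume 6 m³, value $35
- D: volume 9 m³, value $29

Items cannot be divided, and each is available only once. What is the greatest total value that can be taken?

Check high-value combinations within 10 m³:
- A+B+C: volume 2+2+6=10, value 26+49+35=110
- B+C: volume 2+6=8, value 49+35=84
- A+B: volume 2+2=4, value 26+49=75
- A+C: volume 2+6=8, value 26+35=61
Best: $110.

$110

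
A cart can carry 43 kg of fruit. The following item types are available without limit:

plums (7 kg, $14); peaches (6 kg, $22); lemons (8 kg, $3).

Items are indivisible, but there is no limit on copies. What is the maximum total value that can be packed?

$154

Best value-per-unit is peaches at 22/6, and filling with it alone uses weight 7×6=42. No mix of the others beats 7×22 = 154.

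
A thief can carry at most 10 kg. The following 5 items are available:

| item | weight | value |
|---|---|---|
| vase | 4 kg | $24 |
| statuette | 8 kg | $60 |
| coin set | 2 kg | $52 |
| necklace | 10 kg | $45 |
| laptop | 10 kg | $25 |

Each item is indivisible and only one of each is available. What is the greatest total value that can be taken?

$112

Check high-value combinations within 10 kg:
- statuette+coin set: weight 8+2=10, value 60+52=112
- vase+coin set: weight 4+2=6, value 24+52=76
- statuette: weight 8, value 60
- coin set: weight 2, value 52
- necklace: weight 10, value 45
Best: $112.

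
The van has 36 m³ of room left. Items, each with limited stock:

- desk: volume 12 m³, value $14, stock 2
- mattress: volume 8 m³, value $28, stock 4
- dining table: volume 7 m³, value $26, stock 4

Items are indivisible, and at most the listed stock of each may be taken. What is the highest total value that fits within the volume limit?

Best selections within volume 36 and stock limits:
- 1×mattress + 4×dining table: volume 36, value 132
- 4×mattress: volume 32, value 112
- 3×mattress + 1×dining table: volume 31, value 110
- 2×mattress + 2×dining table: volume 30, value 108
Best: $132.

$132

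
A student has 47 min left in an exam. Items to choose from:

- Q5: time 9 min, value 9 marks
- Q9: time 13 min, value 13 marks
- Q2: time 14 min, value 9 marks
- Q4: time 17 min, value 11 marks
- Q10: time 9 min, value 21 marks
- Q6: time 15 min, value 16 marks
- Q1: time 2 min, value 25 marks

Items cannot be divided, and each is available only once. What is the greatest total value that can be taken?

77 marks

Check high-value combinations within 47 min:
- Q5+Q9+Q2+Q10+Q1: time 9+13+14+9+2=47, value 9+13+9+21+25=77
- Q9+Q10+Q6+Q1: time 13+9+15+2=39, value 13+21+16+25=75
- Q4+Q10+Q6+Q1: time 17+9+15+2=43, value 11+21+16+25=73
Best: 77 marks.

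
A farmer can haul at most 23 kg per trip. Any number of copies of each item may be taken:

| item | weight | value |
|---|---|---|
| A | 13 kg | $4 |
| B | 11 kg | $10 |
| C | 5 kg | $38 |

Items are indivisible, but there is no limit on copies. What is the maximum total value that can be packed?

$152

Best value-per-unit is C at 38/5, and filling with it alone uses weight 4×5=20. No mix of the others beats 4×38 = 152.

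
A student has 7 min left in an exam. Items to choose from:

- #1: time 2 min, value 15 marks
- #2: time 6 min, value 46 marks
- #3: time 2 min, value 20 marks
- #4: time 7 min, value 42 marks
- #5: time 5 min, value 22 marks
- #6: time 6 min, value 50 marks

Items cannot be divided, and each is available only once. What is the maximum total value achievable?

50 marks

This is a 0/1 knapsack; check combinations near the capacity.
- #6: time 6, value 50
- #2: time 6, value 46
- #4: time 7, value 42
- #3+#5: time 2+5=7, value 20+22=42
- #1+#5: time 2+5=7, value 15+22=37
Best: 50 marks.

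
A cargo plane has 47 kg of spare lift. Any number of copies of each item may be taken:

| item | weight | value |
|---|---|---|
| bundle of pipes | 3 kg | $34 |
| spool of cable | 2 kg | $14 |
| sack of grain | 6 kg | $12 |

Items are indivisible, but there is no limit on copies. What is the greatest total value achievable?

Best value-per-unit is bundle of pipes at 34/3; filling with it alone gives 15×34 = 510.
Optimal mix: 15×bundle of pipes + 1×spool of cable → weight 47, value 524.

$524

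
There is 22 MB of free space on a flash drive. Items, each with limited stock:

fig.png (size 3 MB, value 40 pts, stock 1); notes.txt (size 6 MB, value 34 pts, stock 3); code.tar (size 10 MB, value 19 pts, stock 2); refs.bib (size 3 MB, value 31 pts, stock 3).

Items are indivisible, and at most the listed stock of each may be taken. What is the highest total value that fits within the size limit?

Best selections within size 22 and stock limits:
- 1×fig.png + 2×notes.txt + 2×refs.bib: size 21, value 170
- 1×fig.png + 1×notes.txt + 3×refs.bib: size 18, value 167
- 2×notes.txt + 3×refs.bib: size 21, value 161
Best: 170 pts.

170 pts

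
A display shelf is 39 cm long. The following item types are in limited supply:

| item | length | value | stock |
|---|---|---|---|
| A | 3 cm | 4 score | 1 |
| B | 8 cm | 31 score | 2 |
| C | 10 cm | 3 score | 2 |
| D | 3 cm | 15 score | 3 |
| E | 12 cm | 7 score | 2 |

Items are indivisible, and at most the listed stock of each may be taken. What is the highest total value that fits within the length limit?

Best selections within length 39 and stock limits:
- 2×B + 3×D + 1×E: length 37, value 114
- 1×A + 2×B + 1×C + 3×D: length 38, value 114
- 1×A + 2×B + 3×D: length 28, value 111
Best: 114 score.

114 score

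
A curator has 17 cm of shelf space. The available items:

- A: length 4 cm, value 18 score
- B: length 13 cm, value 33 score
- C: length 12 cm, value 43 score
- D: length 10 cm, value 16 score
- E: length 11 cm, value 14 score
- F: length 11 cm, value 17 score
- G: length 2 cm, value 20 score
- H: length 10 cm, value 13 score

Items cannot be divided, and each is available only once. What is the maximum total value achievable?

This is a 0/1 knapsack; check combinations near the capacity.
- C+G: length 12+2=14, value 43+20=63
- A+C: length 4+12=16, value 18+43=61
- A+F+G: length 4+11+2=17, value 18+17+20=55
- A+D+G: length 4+10+2=16, value 18+16+20=54
Best: 63 score.

63 score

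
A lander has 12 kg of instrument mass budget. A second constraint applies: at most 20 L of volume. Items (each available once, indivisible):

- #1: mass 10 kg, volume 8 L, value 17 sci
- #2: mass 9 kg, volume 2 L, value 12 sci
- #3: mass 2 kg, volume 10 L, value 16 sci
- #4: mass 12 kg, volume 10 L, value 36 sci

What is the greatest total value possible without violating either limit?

Feasible sets respecting both limits:
- #4: mass 12, volume 10, value 36
- #1+#3: mass 12, volume 18, value 33
- #2+#3: mass 11, volume 12, value 28
Best: 36 sci.

36 sci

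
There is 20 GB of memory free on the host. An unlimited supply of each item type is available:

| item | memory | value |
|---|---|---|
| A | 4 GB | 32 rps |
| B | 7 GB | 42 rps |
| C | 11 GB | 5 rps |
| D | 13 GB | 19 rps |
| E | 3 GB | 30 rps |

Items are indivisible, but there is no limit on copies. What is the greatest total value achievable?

184 rps

Best value-per-unit is E at 30/3; filling with it alone gives 6×30 = 180.
Optimal mix: 2×A + 4×E → memory 20, value 184.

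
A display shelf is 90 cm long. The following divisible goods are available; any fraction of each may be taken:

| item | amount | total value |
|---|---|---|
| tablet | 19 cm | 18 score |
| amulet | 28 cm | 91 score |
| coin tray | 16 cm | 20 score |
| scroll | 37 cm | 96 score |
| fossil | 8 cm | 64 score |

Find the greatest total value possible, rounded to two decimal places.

271.95

Take in order of value per unit:
- fossil (64/8 per unit): all 8 → value 64, running total 64.00
- amulet (91/28 per unit): all 28 → value 91, running total 155.00
- scroll (96/37 per unit): all 37 → value 96, running total 251.00
- coin tray (20/16 per unit): all 16 → value 20, running total 271.00
- tablet (18/19 per unit): 1 of 19 → value 1×18/19 = 0.9474, running total 271.95
Total 271.95.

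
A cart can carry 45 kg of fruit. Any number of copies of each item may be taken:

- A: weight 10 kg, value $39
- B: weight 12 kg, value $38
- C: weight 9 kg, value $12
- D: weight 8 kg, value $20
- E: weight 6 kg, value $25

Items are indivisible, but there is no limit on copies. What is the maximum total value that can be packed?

Best value-per-unit is E at 25/6; filling with it alone gives 7×25 = 175.
Optimal mix: 2×A + 4×E → weight 44, value 178.

$178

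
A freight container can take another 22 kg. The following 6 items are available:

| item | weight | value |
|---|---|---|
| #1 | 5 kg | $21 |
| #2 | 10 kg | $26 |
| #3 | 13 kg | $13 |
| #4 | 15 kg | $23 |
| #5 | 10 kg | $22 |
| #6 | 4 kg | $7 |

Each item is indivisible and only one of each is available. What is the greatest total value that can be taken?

Check high-value combinations within 22 kg:
- #1+#2+#6: weight 5+10+4=19, value 21+26+7=54
- #1+#5+#6: weight 5+10+4=19, value 21+22+7=50
- #2+#5: weight 10+10=20, value 26+22=48
Best: $54.

$54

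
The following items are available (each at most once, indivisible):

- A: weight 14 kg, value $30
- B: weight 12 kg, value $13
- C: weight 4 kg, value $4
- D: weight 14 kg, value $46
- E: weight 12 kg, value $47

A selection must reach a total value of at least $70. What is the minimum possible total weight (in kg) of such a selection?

26

Subsets with value ≥ 70, sorted by total weight:
- D+E: weight 26, value 93
- A+E: weight 26, value 77
- A+D: weight 28, value 76
- C+D+E: weight 30, value 97
Minimum weight: 26 kg.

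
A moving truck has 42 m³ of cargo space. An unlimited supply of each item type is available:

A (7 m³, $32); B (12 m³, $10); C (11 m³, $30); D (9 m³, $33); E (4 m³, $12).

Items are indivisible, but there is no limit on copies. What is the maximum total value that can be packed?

Best value-per-unit is A at 32/7, and filling with it alone uses volume 6×7=42. No mix of the others beats 6×32 = 192.

$192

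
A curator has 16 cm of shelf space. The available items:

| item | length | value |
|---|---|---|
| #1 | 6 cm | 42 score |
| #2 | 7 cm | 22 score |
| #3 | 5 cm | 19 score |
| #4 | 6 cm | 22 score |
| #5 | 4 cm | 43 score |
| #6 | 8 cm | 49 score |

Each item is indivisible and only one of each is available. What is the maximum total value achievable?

This is a 0/1 knapsack; check combinations near the capacity.
- #1+#4+#5: length 6+6+4=16, value 42+22+43=107
- #1+#3+#5: length 6+5+4=15, value 42+19+43=104
- #5+#6: length 4+8=12, value 43+49=92
- #1+#6: length 6+8=14, value 42+49=91
Best: 107 score.

107 score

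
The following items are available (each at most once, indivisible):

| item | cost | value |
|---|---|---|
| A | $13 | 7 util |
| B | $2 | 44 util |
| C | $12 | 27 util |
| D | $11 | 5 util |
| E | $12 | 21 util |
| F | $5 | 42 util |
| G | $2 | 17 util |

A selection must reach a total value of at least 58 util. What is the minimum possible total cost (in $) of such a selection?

4

Subsets with value ≥ 58, sorted by total cost:
- B+G: cost 4, value 61
- B+F: cost 7, value 86
- F+G: cost 7, value 59
Minimum cost: 4 $.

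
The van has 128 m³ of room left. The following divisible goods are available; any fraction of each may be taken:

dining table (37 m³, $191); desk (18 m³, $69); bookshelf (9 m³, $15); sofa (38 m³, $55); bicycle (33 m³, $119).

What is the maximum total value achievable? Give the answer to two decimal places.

Take in order of value per unit:
- dining table (191/37 per unit): all 37 → value 191, running total 191.00
- desk (69/18 per unit): all 18 → value 69, running total 260.00
- bicycle (119/33 per unit): all 33 → value 119, running total 379.00
- bookshelf (15/9 per unit): all 9 → value 15, running total 394.00
- sofa (55/38 per unit): 31 of 38 → value 31×55/38 = 44.8684, running total 438.87
Total 438.87.

438.87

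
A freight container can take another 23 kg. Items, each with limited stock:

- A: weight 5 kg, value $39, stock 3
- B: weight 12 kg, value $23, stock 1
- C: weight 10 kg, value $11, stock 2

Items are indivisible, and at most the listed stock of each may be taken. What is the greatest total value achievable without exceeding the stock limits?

Best selections within weight 23 and stock limits:
- 3×A: weight 15, value 117
- 2×A + 1×B: weight 22, value 101
- 2×A + 1×C: weight 20, value 89
- 2×A: weight 10, value 78
Best: $117.

$117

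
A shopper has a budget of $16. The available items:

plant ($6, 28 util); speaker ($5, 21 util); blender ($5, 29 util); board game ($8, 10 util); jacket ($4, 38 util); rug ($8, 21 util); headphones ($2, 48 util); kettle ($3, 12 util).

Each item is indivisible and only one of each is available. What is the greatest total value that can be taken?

Check high-value combinations within $16:
- speaker+blender+jacket+headphones: cost 5+5+4+2=16, value 21+29+38+48=136
- blender+jacket+headphones+kettle: cost 5+4+2+3=14, value 29+38+48+12=127
- plant+jacket+headphones+kettle: cost 6+4+2+3=15, value 28+38+48+12=126
- speaker+jacket+headphones+kettle: cost 5+4+2+3=14, value 21+38+48+12=119
- plant+blender+headphones+kettle: cost 6+5+2+3=16, value 28+29+48+12=117
Best: 136 util.

136 util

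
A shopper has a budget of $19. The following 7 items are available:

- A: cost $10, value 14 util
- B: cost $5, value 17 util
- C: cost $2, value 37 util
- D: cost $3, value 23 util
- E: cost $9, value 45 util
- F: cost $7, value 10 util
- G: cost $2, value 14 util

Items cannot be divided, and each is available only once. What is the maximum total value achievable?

This is a 0/1 knapsack; check combinations near the capacity.
- B+C+D+E: cost 5+2+3+9=19, value 17+37+23+45=122
- C+D+E+G: cost 2+3+9+2=16, value 37+23+45+14=119
- B+C+E+G: cost 5+2+9+2=18, value 17+37+45+14=113
- C+D+E: cost 2+3+9=14, value 37+23+45=105
Best: 122 util.

122 util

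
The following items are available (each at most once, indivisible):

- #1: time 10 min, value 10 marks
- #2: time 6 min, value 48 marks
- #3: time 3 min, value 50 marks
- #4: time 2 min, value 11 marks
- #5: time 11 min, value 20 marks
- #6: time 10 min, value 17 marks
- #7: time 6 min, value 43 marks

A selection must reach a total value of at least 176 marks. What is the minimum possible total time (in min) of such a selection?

36

Subsets with value ≥ 176, sorted by total time:
- #2+#3+#5+#6+#7: time 36, value 178
- #1+#2+#3+#4+#6+#7: time 37, value 179
Minimum time: 36 min.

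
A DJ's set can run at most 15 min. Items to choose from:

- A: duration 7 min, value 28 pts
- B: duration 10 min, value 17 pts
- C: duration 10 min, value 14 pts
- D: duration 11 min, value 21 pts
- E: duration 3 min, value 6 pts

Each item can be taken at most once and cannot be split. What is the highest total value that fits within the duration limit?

Check high-value combinations within 15 min:
- A+E: duration 7+3=10, value 28+6=34
- A: duration 7, value 28
- D+E: duration 11+3=14, value 21+6=27
- B+E: duration 10+3=13, value 17+6=23
- D: duration 11, value 21
Best: 34 pts.

34 pts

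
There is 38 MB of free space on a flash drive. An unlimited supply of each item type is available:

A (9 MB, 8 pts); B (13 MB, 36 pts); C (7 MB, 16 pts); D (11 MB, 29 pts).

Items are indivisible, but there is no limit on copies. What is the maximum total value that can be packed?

Best value-per-unit is B at 36/13; filling with it alone gives 2×36 = 72.
Optimal mix: 2×B + 1×D → size 37, value 101.

101 pts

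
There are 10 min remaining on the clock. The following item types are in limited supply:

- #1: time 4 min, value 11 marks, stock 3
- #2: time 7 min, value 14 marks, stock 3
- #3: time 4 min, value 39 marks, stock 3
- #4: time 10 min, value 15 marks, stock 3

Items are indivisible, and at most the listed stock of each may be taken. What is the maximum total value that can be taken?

Top feasible selections:
- 2×#3: time 8, value 78
- 1×#1 + 1×#3: time 8, value 50
- 1×#3: time 4, value 39
Best: 78 marks.

78 marks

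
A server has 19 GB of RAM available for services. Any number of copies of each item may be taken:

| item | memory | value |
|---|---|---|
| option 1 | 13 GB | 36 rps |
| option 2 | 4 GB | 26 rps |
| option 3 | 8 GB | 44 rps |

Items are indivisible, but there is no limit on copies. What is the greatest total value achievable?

104 rps

Best value-per-unit is option 2 at 26/4, and filling with it alone uses memory 4×4=16. No mix of the others beats 4×26 = 104.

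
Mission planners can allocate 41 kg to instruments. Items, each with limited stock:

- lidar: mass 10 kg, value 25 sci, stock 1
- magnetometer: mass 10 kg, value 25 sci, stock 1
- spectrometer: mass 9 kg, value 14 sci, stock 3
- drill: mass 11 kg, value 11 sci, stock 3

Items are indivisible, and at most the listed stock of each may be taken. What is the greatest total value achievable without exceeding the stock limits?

78 sci

Best selections within mass 41 and stock limits:
- 1×lidar + 1×magnetometer + 2×spectrometer: mass 38, value 78
- 1×lidar + 1×magnetometer + 1×spectrometer + 1×drill: mass 40, value 75
- 1×magnetometer + 3×spectrometer: mass 37, value 67
- 1×lidar + 3×spectrometer: mass 37, value 67
Best: 78 sci.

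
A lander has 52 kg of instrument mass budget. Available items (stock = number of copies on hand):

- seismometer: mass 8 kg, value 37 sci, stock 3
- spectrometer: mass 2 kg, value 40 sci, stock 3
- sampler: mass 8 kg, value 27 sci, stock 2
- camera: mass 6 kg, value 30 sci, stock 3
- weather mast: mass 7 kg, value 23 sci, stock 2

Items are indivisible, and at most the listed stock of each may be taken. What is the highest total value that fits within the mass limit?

Top feasible selections:
- 3×seismometer + 3×spectrometer + 3×camera: mass 48, value 321
- 3×seismometer + 3×spectrometer + 1×sampler + 2×camera: mass 50, value 318
Best: 321 sci.

321 sci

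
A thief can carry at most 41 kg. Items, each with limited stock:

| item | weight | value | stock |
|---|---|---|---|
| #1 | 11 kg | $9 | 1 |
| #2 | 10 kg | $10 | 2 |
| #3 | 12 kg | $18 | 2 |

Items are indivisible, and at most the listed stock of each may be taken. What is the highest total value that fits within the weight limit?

$46

Best selections within weight 41 and stock limits:
- 1×#2 + 2×#3: weight 34, value 46
- 1×#1 + 2×#3: weight 35, value 45
- 2×#2 + 1×#3: weight 32, value 38
Best: $46.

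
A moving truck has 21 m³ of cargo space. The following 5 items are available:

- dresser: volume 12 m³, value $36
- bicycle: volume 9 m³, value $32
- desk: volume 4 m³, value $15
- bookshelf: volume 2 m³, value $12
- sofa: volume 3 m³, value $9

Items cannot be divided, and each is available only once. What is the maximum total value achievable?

Check high-value combinations within 21 m³:
- dresser+desk+bookshelf+sofa: volume 12+4+2+3=21, value 36+15+12+9=72
- bicycle+desk+bookshelf+sofa: volume 9+4+2+3=18, value 32+15+12+9=68
- dresser+bicycle: volume 12+9=21, value 36+32=68
Best: $72.

$72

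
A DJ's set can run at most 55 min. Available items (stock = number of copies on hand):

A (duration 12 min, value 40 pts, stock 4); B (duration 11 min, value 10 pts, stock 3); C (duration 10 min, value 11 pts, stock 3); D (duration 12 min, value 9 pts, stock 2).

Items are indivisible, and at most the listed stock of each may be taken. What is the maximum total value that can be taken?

160 pts

Best selections within duration 55 and stock limits:
- 4×A: duration 48, value 160
- 3×A + 1×C: duration 46, value 131
- 3×A + 1×B: duration 47, value 130
- 3×A + 1×D: duration 48, value 129
Best: 160 pts.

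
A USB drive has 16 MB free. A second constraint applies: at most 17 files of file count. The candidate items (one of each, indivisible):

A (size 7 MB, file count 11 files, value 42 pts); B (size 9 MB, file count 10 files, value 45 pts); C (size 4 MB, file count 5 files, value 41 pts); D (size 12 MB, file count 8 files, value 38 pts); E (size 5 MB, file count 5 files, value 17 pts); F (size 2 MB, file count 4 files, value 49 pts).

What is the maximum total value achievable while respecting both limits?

Feasible sets respecting both limits:
- C+E+F: size 11, file count 14, value 107
- B+F: size 11, file count 14, value 94
- A+F: size 9, file count 15, value 91
Best: 107 pts.

107 pts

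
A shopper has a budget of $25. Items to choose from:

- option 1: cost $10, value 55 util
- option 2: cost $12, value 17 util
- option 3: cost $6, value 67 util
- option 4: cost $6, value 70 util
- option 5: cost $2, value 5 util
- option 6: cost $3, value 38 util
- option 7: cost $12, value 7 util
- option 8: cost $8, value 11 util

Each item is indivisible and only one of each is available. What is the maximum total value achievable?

230 util

Check high-value combinations within $25:
- option 1+option 3+option 4+option 6: cost 10+6+6+3=25, value 55+67+70+38=230
- option 1+option 3+option 4+option 5: cost 10+6+6+2=24, value 55+67+70+5=197
- option 1+option 3+option 4: cost 10+6+6=22, value 55+67+70=192
- option 3+option 4+option 5+option 6+option 8: cost 6+6+2+3+8=25, value 67+70+5+38+11=191
- option 3+option 4+option 6+option 8: cost 6+6+3+8=23, value 67+70+38+11=186
Best: 230 util.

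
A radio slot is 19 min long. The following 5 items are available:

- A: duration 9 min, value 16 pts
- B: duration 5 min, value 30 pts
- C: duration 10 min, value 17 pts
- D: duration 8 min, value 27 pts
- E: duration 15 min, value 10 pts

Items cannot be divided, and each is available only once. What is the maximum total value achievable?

Check high-value combinations within 19 min:
- B+D: duration 5+8=13, value 30+27=57
- B+C: duration 5+10=15, value 30+17=47
- A+B: duration 9+5=14, value 16+30=46
Best: 57 pts.

57 pts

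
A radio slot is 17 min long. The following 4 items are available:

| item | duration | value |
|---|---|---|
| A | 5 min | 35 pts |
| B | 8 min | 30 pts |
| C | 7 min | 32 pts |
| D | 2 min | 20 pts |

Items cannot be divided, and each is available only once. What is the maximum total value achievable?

87 pts

Check high-value combinations within 17 min:
- A+C+D: duration 5+7+2=14, value 35+32+20=87
- A+B+D: duration 5+8+2=15, value 35+30+20=85
- B+C+D: duration 8+7+2=17, value 30+32+20=82
- A+C: duration 5+7=12, value 35+32=67
- A+B: duration 5+8=13, value 35+30=65
Best: 87 pts.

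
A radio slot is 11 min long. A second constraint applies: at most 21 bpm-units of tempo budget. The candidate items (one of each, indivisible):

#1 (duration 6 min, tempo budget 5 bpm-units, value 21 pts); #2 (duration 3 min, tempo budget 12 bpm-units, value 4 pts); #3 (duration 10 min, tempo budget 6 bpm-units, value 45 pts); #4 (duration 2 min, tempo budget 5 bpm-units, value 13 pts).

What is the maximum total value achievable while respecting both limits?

45 pts

Feasible sets respecting both limits:
- #3: duration 10, tempo budget 6, value 45
- #1+#4: duration 8, tempo budget 10, value 34
- #1+#2: duration 9, tempo budget 17, value 25
Best: 45 pts.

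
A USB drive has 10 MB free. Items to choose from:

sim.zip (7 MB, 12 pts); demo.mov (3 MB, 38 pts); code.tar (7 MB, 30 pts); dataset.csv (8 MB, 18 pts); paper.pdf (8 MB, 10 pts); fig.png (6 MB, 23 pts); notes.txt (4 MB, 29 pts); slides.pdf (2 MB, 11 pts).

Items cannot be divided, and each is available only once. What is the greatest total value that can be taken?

Check high-value combinations within 10 MB:
- demo.mov+notes.txt+slides.pdf: size 3+4+2=9, value 38+29+11=78
- demo.mov+code.tar: size 3+7=10, value 38+30=68
- demo.mov+notes.txt: size 3+4=7, value 38+29=67
- demo.mov+fig.png: size 3+6=9, value 38+23=61
- fig.png+notes.txt: size 6+4=10, value 23+29=52
Best: 78 pts.

78 pts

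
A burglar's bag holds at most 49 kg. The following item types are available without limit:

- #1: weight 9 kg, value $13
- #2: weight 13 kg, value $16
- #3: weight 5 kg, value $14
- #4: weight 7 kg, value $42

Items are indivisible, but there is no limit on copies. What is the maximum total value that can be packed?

Best value-per-unit is #4 at 42/7, and filling with it alone uses weight 7×7=49. No mix of the others beats 7×42 = 294.

$294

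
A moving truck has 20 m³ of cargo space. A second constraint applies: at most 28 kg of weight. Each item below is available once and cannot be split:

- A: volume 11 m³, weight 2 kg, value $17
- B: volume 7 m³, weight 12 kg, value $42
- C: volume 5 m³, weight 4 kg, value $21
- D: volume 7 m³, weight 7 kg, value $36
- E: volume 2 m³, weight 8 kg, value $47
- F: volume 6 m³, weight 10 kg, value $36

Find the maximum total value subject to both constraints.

Feasible sets respecting both limits:
- B+D+E: volume 16, weight 27, value 125
- D+E+F: volume 15, weight 25, value 119
- B+C+E: volume 14, weight 24, value 110
- A+B+E: volume 20, weight 22, value 106
Best: $125.

$125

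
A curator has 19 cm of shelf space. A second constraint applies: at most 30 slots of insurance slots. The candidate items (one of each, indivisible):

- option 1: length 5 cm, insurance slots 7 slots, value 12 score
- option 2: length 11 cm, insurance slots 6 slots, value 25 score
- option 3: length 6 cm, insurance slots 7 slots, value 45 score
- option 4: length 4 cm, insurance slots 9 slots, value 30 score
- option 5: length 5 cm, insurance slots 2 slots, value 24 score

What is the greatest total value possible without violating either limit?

Feasible sets respecting both limits:
- option 3+option 4+option 5: length 15, insurance slots 18, value 99
- option 1+option 3+option 4: length 15, insurance slots 23, value 87
- option 1+option 3+option 5: length 16, insurance slots 16, value 81
Best: 99 score.

99 score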